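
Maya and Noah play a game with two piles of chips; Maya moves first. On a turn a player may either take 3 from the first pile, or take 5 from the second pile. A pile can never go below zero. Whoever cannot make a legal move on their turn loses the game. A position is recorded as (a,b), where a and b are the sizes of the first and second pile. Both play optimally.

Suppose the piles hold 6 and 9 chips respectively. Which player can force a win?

Compute win/loss labels from the base case upward. A position with no move is L. Any other position is W if it can reach an L in one move, else L.
No move ever increases a pile, so every position that can arise here has a ≤ 6 and b ≤ 9; it is enough to label the cells with 0 ≤ a ≤ 6 and 0 ≤ b ≤ 9.
Every move lowers a or b (never raises either), so fill the grid row by row in increasing a, and left to right within a row: each cell's successors are then already labelled.
      b=0  b=1  b=2  b=3  b=4  b=5  b=6  b=7  b=8  b=9
a=0:    L    L    L    L    L    W    W    W    W    W
a=1:    L    L    L    L    L    W    W    W    W    W
a=2:    L    L    L    L    L    W    W    W    W    W
a=3:    W    W    W    W    W    L    L    L    L    L
a=4:    W    W    W    W    W    L    L    L    L    L
a=5:    W    W    W    W    W    L    L    L    L    L
a=6:    L    L    L    L    L    W    W    W    W    W
Cells with no legal move (terminal, hence L): (0,0), (0,1), (0,2), (0,3), (0,4), (1,0), (1,1), (1,2), (1,3), (1,4), (2,0), (2,1), (2,2), (2,3), (2,4).
The remaining L cells, each justified by listing all of its moves:
(3,5): only reaches (0,5)(W), (3,0)(W), all W → L
(3,6): only reaches (0,6)(W), (3,1)(W), all W → L
(3,7): only reaches (0,7)(W), (3,2)(W), all W → L
(3,8): only reaches (0,8)(W), (3,3)(W), all W → L
(3,9): only reaches (0,9)(W), (3,4)(W), all W → L
(4,5): only reaches (1,5)(W), (4,0)(W), all W → L
(4,6): only reaches (1,6)(W), (4,1)(W), all W → L
(4,7): only reaches (1,7)(W), (4,2)(W), all W → L
(4,8): only reaches (1,8)(W), (4,3)(W), all W → L
(4,9): only reaches (1,9)(W), (4,4)(W), all W → L
(5,5): only reaches (2,5)(W), (5,0)(W), all W → L
(5,6): only reaches (2,6)(W), (5,1)(W), all W → L
(5,7): only reaches (2,7)(W), (5,2)(W), all W → L
(5,8): only reaches (2,8)(W), (5,3)(W), all W → L
(5,9): only reaches (2,9)(W), (5,4)(W), all W → L
(6,0): only reaches (3,0)(W), which is W → L
(6,1): only reaches (3,1)(W), which is W → L
(6,2): only reaches (3,2)(W), which is W → L
(6,3): only reaches (3,3)(W), which is W → L
(6,4): only reaches (3,4)(W), which is W → L
Every other cell has at least one move into one of the L cells above, so it is W.
The starting position (6,9) is W: Maya should move to (3,9), handing over an L position.

Maya wins.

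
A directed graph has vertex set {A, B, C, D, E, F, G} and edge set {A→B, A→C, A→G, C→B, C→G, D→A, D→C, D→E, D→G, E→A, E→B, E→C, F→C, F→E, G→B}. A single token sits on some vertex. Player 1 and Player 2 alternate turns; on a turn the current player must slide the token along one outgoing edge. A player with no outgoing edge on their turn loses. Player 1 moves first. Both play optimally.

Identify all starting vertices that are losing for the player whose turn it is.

B, D, F

Use the standard recursion: the mover loses at a terminal position; elsewhere, the mover wins exactly when some move hands the opponent an L position.
Every edge goes from a vertex to one that appears earlier in the order B, G, C, A, E, F, D, so processing vertices in that order labels each vertex after all of its successors.
B: no outgoing edge → L
G: can move to B, which is L ⇒ W
C: can move to B, which is L ⇒ W
A: can move to B, which is L ⇒ W
E: can move to B, which is L ⇒ W
F: moves to E(W), C(W); every one is W ⇒ L
D: moves to E(W), A(W), C(W), G(W); every one is W ⇒ L
Reading off the rows marked L gives the requested list; there are 3 such vertices.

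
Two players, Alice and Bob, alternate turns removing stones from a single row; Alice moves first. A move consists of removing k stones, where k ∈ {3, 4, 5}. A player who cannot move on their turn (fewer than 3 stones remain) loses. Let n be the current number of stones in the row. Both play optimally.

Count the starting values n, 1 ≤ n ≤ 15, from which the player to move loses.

Label each position W (a win for the player to move) or L (a loss). A position with no legal move is L; any other position is W exactly when some move reaches an L, and L when every move reaches a W.
n=0: no move → L
n=1: no move → L
n=2: no move → L
n=3: →0(L), so W
n=4: →1(L), so W
n=5: →2(L), so W
n=6: →2(L), so W
n=7: →2(L), so W
n=8: →5(W), 4(W), 3(W) — all W, so L
n=9: →6(W), 5(W), 4(W) — all W, so L
n=10: →7(W), 6(W), 5(W) — all W, so L
n=11: →8(L), so W
n=12: →9(L), so W
n=13: →10(L), so W
n=14: →10(L), so W
n=15: →10(L), so W
L entries with 1 ≤ n ≤ 15 (n=0 is outside the asked range and is not counted): n = 1, 2, 8, 9, 10; that makes 5.

5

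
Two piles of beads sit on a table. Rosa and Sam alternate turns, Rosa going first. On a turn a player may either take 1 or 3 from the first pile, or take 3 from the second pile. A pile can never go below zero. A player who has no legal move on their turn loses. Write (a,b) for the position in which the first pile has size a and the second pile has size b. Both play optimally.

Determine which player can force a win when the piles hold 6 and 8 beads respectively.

Use the standard recursion: the mover loses at a terminal position; elsewhere, the mover wins exactly when some move hands the opponent an L position.
No move ever increases a pile, so every position that can arise here has a ≤ 6 and b ≤ 8; it is enough to label the cells with 0 ≤ a ≤ 6 and 0 ≤ b ≤ 8.
Every move lowers a or b (never raises either), so fill the grid row by row in increasing a, and left to right within a row: each cell's successors are then already labelled.
      b=0  b=1  b=2  b=3  b=4  b=5  b=6  b=7  b=8
a=0:    L    L    L    W    W    W    L    L    L
a=1:    W    W    W    L    L    L    W    W    W
a=2:    L    L    L    W    W    W    L    L    L
a=3:    W    W    W    L    L    L    W    W    W
a=4:    L    L    L    W    W    W    L    L    L
a=5:    W    W    W    L    L    L    W    W    W
a=6:    L    L    L    W    W    W    L    L    L
Cells with no legal move (terminal, hence L): (0,0), (0,1), (0,2).
The remaining L cells, each justified by listing all of its moves:
(0,6): the only move is to (0,3)(W), a W ⇒ L
(0,7): the only move is to (0,4)(W), a W ⇒ L
(0,8): the only move is to (0,5)(W), a W ⇒ L
(1,3): moves to (0,3)(W), (1,0)(W); every one is W ⇒ L
(1,4): moves to (0,4)(W), (1,1)(W); every one is W ⇒ L
(1,5): moves to (0,5)(W), (1,2)(W); every one is W ⇒ L
(2,0): the only move is to (1,0)(W), a W ⇒ L
(2,1): the only move is to (1,1)(W), a W ⇒ L
(2,2): the only move is to (1,2)(W), a W ⇒ L
(2,6): moves to (1,6)(W), (2,3)(W); every one is W ⇒ L
(2,7): moves to (1,7)(W), (2,4)(W); every one is W ⇒ L
(2,8): moves to (1,8)(W), (2,5)(W); every one is W ⇒ L
(3,3): moves to (2,3)(W), (0,3)(W), (3,0)(W); every one is W ⇒ L
(3,4): moves to (2,4)(W), (0,4)(W), (3,1)(W); every one is W ⇒ L
(3,5): moves to (2,5)(W), (0,5)(W), (3,2)(W); every one is W ⇒ L
(4,0): moves to (3,0)(W), (1,0)(W); every one is W ⇒ L
(4,1): moves to (3,1)(W), (1,1)(W); every one is W ⇒ L
(4,2): moves to (3,2)(W), (1,2)(W); every one is W ⇒ L
(4,6): moves to (3,6)(W), (1,6)(W), (4,3)(W); every one is W ⇒ L
(4,7): moves to (3,7)(W), (1,7)(W), (4,4)(W); every one is W ⇒ L
(4,8): moves to (3,8)(W), (1,8)(W), (4,5)(W); every one is W ⇒ L
(5,3): moves to (4,3)(W), (2,3)(W), (5,0)(W); every one is W ⇒ L
(5,4): moves to (4,4)(W), (2,4)(W), (5,1)(W); every one is W ⇒ L
(5,5): moves to (4,5)(W), (2,5)(W), (5,2)(W); every one is W ⇒ L
(6,0): moves to (5,0)(W), (3,0)(W); every one is W ⇒ L
(6,1): moves to (5,1)(W), (3,1)(W); every one is W ⇒ L
(6,2): moves to (5,2)(W), (3,2)(W); every one is W ⇒ L
(6,6): moves to (5,6)(W), (3,6)(W), (6,3)(W); every one is W ⇒ L
(6,7): moves to (5,7)(W), (3,7)(W), (6,4)(W); every one is W ⇒ L
(6,8): moves to (5,8)(W), (3,8)(W), (6,5)(W); every one is W ⇒ L
Every other cell has at least one move into one of the L cells above, so it is W.
Every move from (6,8) reaches a W position, so the mover loses.

Sam wins.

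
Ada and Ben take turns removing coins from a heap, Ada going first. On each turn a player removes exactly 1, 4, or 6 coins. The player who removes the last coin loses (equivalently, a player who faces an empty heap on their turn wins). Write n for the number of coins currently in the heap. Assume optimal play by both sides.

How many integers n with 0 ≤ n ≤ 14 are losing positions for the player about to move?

6

Positions with no move are W. A position that does have a move is losing for the player to move precisely when every available move leads to a winning position for the opponent. Fill in the labels:
n=0: no move; the opponent has just taken the last coin and therefore loses → W
n=1: the only move is to 0(W), a W ⇒ L
n=2: can move to 1, which is L ⇒ W
n=3: the only move is to 2(W), a W ⇒ L
n=4: can move to 3, which is L ⇒ W
n=5: can move to 1, which is L ⇒ W
n=6: moves to 5(W), 2(W), 0(W); every one is W ⇒ L
n=7: can move to 6, which is L ⇒ W
n=8: moves to 7(W), 4(W), 2(W); every one is W ⇒ L
n=9: can move to 8, which is L ⇒ W
n=10: can move to 6, which is L ⇒ W
n=11: moves to 10(W), 7(W), 5(W); every one is W ⇒ L
n=12: can move to 11, which is L ⇒ W
n=13: moves to 12(W), 9(W), 7(W); every one is W ⇒ L
n=14: can move to 13, which is L ⇒ W
L entries with 0 ≤ n ≤ 14: n = 1, 3, 6, 8, 11, 13; that makes 6.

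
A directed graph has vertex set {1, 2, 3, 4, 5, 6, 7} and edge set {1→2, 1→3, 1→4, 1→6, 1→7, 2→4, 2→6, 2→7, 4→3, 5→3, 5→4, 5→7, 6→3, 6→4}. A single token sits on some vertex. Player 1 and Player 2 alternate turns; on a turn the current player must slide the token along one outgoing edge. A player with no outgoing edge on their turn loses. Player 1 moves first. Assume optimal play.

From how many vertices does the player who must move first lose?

Compute win/loss labels from the base case upward. A position with no move is L. Any other position is W if it can reach an L in one move, else L.
Every edge goes from a vertex to one that appears earlier in the order 7, 3, 4, 5, 6, 2, 1, so processing vertices in that order labels each vertex after all of its successors.
7: no outgoing edge → L
3: no outgoing edge → L
4: reaches L-position 3 → W
5: reaches L-position 3 → W
6: reaches L-position 3 → W
2: reaches L-position 7 → W
1: reaches L-position 3 → W
The L vertices are 3, 7; that is 2 in all.

2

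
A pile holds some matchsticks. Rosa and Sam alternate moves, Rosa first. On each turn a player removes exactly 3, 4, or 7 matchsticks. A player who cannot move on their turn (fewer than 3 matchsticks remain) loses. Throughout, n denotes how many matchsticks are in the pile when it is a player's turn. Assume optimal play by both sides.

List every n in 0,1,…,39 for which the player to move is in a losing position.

Classify positions by backward induction: terminal positions (no move available) are L. From any other position, the mover wins iff some move reaches an L.
n=0: no move → L
n=1: no move → L
n=2: no move → L
n=3: can move to 0, which is L ⇒ W
n=4: can move to 1, which is L ⇒ W
n=5: can move to 2, which is L ⇒ W
n=6: can move to 2, which is L ⇒ W
n=7: can move to 0, which is L ⇒ W
n=8: can move to 1, which is L ⇒ W
n=9: can move to 2, which is L ⇒ W
n=10: moves to 7(W), 6(W), 3(W); every one is W ⇒ L
n=11: moves to 8(W), 7(W), 4(W); every one is W ⇒ L
n=12: moves to 9(W), 8(W), 5(W); every one is W ⇒ L
n=13: can move to 10, which is L ⇒ W
n=14: can move to 11, which is L ⇒ W
n=15: can move to 12, which is L ⇒ W
n=16: can move to 12, which is L ⇒ W
n=17: can move to 10, which is L ⇒ W
n=18: can move to 11, which is L ⇒ W
n=19: can move to 12, which is L ⇒ W
n=20: moves to 17(W), 16(W), 13(W); every one is W ⇒ L
n=21: moves to 18(W), 17(W), 14(W); every one is W ⇒ L
n=22: moves to 19(W), 18(W), 15(W); every one is W ⇒ L
n=23: can move to 20, which is L ⇒ W
n=24: can move to 21, which is L ⇒ W
n=25: can move to 22, which is L ⇒ W
n=26: can move to 22, which is L ⇒ W
n=27: can move to 20, which is L ⇒ W
n=28: can move to 21, which is L ⇒ W
n=29: can move to 22, which is L ⇒ W
n=30: moves to 27(W), 26(W), 23(W); every one is W ⇒ L
n=31: moves to 28(W), 27(W), 24(W); every one is W ⇒ L
n=32: moves to 29(W), 28(W), 25(W); every one is W ⇒ L
n=33: can move to 30, which is L ⇒ W
n=34: can move to 31, which is L ⇒ W
n=35: can move to 32, which is L ⇒ W
n=36: can move to 32, which is L ⇒ W
n=37: can move to 30, which is L ⇒ W
n=38: can move to 31, which is L ⇒ W
n=39: can move to 32, which is L ⇒ W
The losing starting values of n are exactly the entries labelled L in this table (12 of them).

0, 1, 2, 10, 11, 12, 20, 21, 22, 30, 31, 32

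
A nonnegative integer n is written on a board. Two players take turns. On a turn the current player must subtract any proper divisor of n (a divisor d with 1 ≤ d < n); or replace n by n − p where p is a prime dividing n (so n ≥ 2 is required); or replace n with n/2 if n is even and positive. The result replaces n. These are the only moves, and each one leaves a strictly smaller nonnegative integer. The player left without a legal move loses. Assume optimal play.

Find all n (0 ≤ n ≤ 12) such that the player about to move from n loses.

0, 1, 4, 9

Positions with no move are L. A position that does have a move is losing for the player to move precisely when every available move leads to a winning position for the opponent. Fill in the labels:
n=0: no move → L
n=1: no move → L
n=2: →0(L), so W
n=3: →0(L), so W
n=4: →2(W), 3(W) — all W, so L
n=5: →0(L), so W
n=6: →4(L), so W
n=7: →0(L), so W
n=8: →4(L), so W
n=9: →6(W), 8(W) — all W, so L
n=10: →9(L), so W
n=11: →0(L), so W
n=12: →9(L), so W
Reading off the rows marked L gives the requested list; there are 4 such values of n.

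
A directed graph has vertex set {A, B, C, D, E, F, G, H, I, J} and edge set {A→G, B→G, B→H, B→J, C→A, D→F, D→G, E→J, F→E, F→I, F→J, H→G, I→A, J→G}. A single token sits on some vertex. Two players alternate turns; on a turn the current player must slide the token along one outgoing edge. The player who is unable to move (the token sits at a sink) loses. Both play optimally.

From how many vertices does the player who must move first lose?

4

Use the standard recursion: the mover loses at a terminal position; elsewhere, the mover wins exactly when some move hands the opponent an L position.
Every edge goes from a vertex to one that appears earlier in the order G, J, A, I, E, H, B, C, F, D, so processing vertices in that order labels each vertex after all of its successors.
G: no outgoing edge → L
J: reaches L-position G → W
A: reaches L-position G → W
I: only reaches A(W), which is W → L
E: only reaches J(W), which is W → L
H: reaches L-position G → W
B: reaches L-position G → W
C: only reaches A(W), which is W → L
F: reaches L-position E → W
D: reaches L-position G → W
The L vertices are C, E, G, I; that is 4 in all.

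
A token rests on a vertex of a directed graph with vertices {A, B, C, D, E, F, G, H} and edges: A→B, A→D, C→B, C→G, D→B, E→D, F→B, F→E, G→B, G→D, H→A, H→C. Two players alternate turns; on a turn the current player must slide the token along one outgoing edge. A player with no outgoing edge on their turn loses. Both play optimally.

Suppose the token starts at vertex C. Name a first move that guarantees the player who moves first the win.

Move to B.

Positions with no move are L. A position that does have a move is losing for the player to move precisely when every available move leads to a winning position for the opponent. Fill in the labels:
Every edge goes from a vertex to one that appears earlier in the order B, D, A, G, C, H, E, F, so processing vertices in that order labels each vertex after all of its successors.
B: no outgoing edge → L
D: W (go to B, an L position)
A: W (go to B, an L position)
G: W (go to B, an L position)
C: W (go to B, an L position)
H: L (options C(W), A(W) are all W)
E: L (sole option D(W) is W)
F: W (go to E, an L position)
From C, the L positions reachable in one move are: B.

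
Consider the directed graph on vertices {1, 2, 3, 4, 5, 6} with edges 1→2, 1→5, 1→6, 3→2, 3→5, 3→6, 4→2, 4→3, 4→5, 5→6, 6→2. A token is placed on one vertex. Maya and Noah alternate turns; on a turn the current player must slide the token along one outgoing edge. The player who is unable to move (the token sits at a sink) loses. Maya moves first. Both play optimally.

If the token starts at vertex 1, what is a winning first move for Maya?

Move to 5.

Positions with no move are L. A position that does have a move is losing for the player to move precisely when every available move leads to a winning position for the opponent. Fill in the labels:
Every edge goes from a vertex to one that appears earlier in the order 2, 6, 5, 3, 4, 1, so processing vertices in that order labels each vertex after all of its successors.
2: no outgoing edge → L
6: →2(L), so W
5: →6(W) only, which is W, so L
3: →5(L), so W
4: →5(L), so W
1: →5(L), so W
From 1, the L positions reachable in one move are: 5, 2. Any move reaching one of these is winning.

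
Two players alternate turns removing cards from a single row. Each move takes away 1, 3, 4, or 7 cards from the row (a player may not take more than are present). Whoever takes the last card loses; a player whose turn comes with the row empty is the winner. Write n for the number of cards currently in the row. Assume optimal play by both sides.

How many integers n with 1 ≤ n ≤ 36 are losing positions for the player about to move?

10

Work bottom-up. With no move the player to move wins. Otherwise the position is W if at least one move leads to an L position for the opponent, and L if every move leads to a W.
n=0: no move; the opponent has just taken the last card and therefore loses → W
n=1: the only move is to 0(W), a W ⇒ L
n=2: can move to 1, which is L ⇒ W
n=3: moves to 2(W), 0(W); every one is W ⇒ L
n=4: can move to 3, which is L ⇒ W
n=5: can move to 1, which is L ⇒ W
n=6: can move to 3, which is L ⇒ W
n=7: can move to 3, which is L ⇒ W
n=8: can move to 1, which is L ⇒ W
n=9: moves to 8(W), 6(W), 5(W), 2(W); every one is W ⇒ L
n=10: can move to 9, which is L ⇒ W
n=11: moves to 10(W), 8(W), 7(W), 4(W); every one is W ⇒ L
n=12: can move to 11, which is L ⇒ W
n=13: can move to 9, which is L ⇒ W
n=14: can move to 11, which is L ⇒ W
n=15: can move to 11, which is L ⇒ W
n=16: can move to 9, which is L ⇒ W
n=17: moves to 16(W), 14(W), 13(W), 10(W); every one is W ⇒ L
n=18: can move to 17, which is L ⇒ W
n=19: moves to 18(W), 16(W), 15(W), 12(W); every one is W ⇒ L
n=20: can move to 19, which is L ⇒ W
n=21: can move to 17, which is L ⇒ W
n=22: can move to 19, which is L ⇒ W
n=23: can move to 19, which is L ⇒ W
n=24: can move to 17, which is L ⇒ W
n=25: moves to 24(W), 22(W), 21(W), 18(W); every one is W ⇒ L
n=26: can move to 25, which is L ⇒ W
n=27: moves to 26(W), 24(W), 23(W), 20(W); every one is W ⇒ L
n=28: can move to 27, which is L ⇒ W
n=29: can move to 25, which is L ⇒ W
n=30: can move to 27, which is L ⇒ W
n=31: can move to 27, which is L ⇒ W
n=32: can move to 25, which is L ⇒ W
n=33: moves to 32(W), 30(W), 29(W), 26(W); every one is W ⇒ L
n=34: can move to 33, which is L ⇒ W
n=35: moves to 34(W), 32(W), 31(W), 28(W); every one is W ⇒ L
n=36: can move to 35, which is L ⇒ W
L entries with 1 ≤ n ≤ 36 (the range starts at n=1): n = 1, 3, 9, 11, 17, 19, 25, 27, 33, 35; that makes 10.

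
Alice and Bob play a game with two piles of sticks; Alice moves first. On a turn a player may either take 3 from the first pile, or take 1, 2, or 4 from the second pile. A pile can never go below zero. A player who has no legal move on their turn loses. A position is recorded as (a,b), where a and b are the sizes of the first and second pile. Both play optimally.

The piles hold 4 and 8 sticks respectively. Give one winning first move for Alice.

Move to (4,7).

Compute win/loss labels from the base case upward. A position with no move is L. Any other position is W if it can reach an L in one move, else L.
No move ever increases a pile, so every position that can arise here has a ≤ 4 and b ≤ 8; it is enough to label the cells with 0 ≤ a ≤ 4 and 0 ≤ b ≤ 8.
Every move lowers a or b (never raises either), so fill the grid row by row in increasing a, and left to right within a row: each cell's successors are then already labelled.
      b=0  b=1  b=2  b=3  b=4  b=5  b=6  b=7  b=8
a=0:    L    W    W    L    W    W    L    W    W
a=1:    L    W    W    L    W    W    L    W    W
a=2:    L    W    W    L    W    W    L    W    W
a=3:    W    L    W    W    L    W    W    L    W
a=4:    W    L    W    W    L    W    W    L    W
Cells with no legal move (terminal, hence L): (0,0), (1,0), (2,0).
The remaining L cells, each justified by listing all of its moves:
(0,3): →(0,2)(W), (0,1)(W) — all W, so L
(0,6): →(0,5)(W), (0,4)(W), (0,2)(W) — all W, so L
(1,3): →(1,2)(W), (1,1)(W) — all W, so L
(1,6): →(1,5)(W), (1,4)(W), (1,2)(W) — all W, so L
(2,3): →(2,2)(W), (2,1)(W) — all W, so L
(2,6): →(2,5)(W), (2,4)(W), (2,2)(W) — all W, so L
(3,1): →(0,1)(W), (3,0)(W) — all W, so L
(3,4): →(0,4)(W), (3,3)(W), (3,2)(W), (3,0)(W) — all W, so L
(3,7): →(0,7)(W), (3,6)(W), (3,5)(W), (3,3)(W) — all W, so L
(4,1): →(1,1)(W), (4,0)(W) — all W, so L
(4,4): →(1,4)(W), (4,3)(W), (4,2)(W), (4,0)(W) — all W, so L
(4,7): →(1,7)(W), (4,6)(W), (4,5)(W), (4,3)(W) — all W, so L
Every other cell has at least one move into one of the L cells above, so it is W.
From (4,8), the L positions reachable in one move are: (4,7), (4,4). Any move reaching one of these is winning.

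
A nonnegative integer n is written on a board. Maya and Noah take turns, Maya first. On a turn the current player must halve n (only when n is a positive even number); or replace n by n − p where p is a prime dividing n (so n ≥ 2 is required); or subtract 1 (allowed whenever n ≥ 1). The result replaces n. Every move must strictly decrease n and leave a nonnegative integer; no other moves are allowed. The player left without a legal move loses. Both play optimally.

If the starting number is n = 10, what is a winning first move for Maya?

Move to 9.

Label each position W (a win for the player to move) or L (a loss). A position with no legal move is L; any other position is W exactly when some move reaches an L, and L when every move reaches a W.
n=0: no move → L
n=1: can move to 0, which is L ⇒ W
n=2: can move to 0, which is L ⇒ W
n=3: can move to 0, which is L ⇒ W
n=4: moves to 2(W), 3(W); every one is W ⇒ L
n=5: can move to 0, which is L ⇒ W
n=6: can move to 4, which is L ⇒ W
n=7: can move to 0, which is L ⇒ W
n=8: can move to 4, which is L ⇒ W
n=9: moves to 6(W), 8(W); every one is W ⇒ L
n=10: can move to 9, which is L ⇒ W
From 10, the L positions reachable in one move are: 9.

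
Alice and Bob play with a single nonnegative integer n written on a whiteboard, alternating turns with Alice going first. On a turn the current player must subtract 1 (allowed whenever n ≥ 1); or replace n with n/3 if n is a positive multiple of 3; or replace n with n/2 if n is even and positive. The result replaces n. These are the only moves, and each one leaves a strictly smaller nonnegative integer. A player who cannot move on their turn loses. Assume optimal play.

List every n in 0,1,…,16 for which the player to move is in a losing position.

Label each position W (a win for the player to move) or L (a loss). A position with no legal move is L; any other position is W exactly when some move reaches an L, and L when every move reaches a W.
n=0: no move → L
n=1: reaches L-position 0 → W
n=2: only reaches 1(W), which is W → L
n=3: reaches L-position 2 → W
n=4: reaches L-position 2 → W
n=5: only reaches 4(W), which is W → L
n=6: reaches L-position 2 → W
n=7: only reaches 6(W), which is W → L
n=8: reaches L-position 7 → W
n=9: only reaches 3(W), 8(W), all W → L
n=10: reaches L-position 5 → W
n=11: only reaches 10(W), which is W → L
n=12: reaches L-position 11 → W
n=13: only reaches 12(W), which is W → L
n=14: reaches L-position 7 → W
n=15: reaches L-position 5 → W
n=16: only reaches 8(W), 15(W), all W → L
The losing starting values of n are exactly the entries labelled L in this table (8 of them).

0, 2, 5, 7, 9, 11, 13, 16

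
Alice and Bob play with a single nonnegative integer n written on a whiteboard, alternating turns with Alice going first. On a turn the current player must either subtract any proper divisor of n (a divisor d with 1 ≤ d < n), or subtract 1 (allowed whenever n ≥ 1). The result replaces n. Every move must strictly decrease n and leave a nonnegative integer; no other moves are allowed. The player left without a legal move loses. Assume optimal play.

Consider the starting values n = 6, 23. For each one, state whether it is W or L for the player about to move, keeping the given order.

6: W, 23: L

Use the standard recursion: the mover loses at a terminal position; elsewhere, the mover wins exactly when some move hands the opponent an L position.
n=0: no move → L
n=1: →0(L), so W
n=2: →1(W) only, which is W, so L
n=3: →2(L), so W
n=4: →2(L), so W
n=5: →4(W) only, which is W, so L
n=6: →5(L), so W
n=7: →6(W) only, which is W, so L
n=8: →7(L), so W
n=9: →6(W), 8(W) — all W, so L
n=10: →5(L), so W
n=11: →10(W) only, which is W, so L
n=12: →9(L), so W
n=13: →12(W) only, which is W, so L
n=14: →7(L), so W
n=15: →10(W), 12(W), 14(W) — all W, so L
n=16: →15(L), so W
n=17: →16(W) only, which is W, so L
n=18: →9(L), so W
n=19: →18(W) only, which is W, so L
n=20: →15(L), so W
n=21: →14(W), 18(W), 20(W) — all W, so L
n=22: →11(L), so W
n=23: →22(W) only, which is W, so L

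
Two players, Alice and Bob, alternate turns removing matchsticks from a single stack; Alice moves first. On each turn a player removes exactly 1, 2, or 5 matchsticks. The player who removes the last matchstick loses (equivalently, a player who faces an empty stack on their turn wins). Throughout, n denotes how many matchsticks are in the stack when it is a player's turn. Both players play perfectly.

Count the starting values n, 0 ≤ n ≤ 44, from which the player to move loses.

Build the W/L table. Terminal = W. A non-terminal position is W if it has a move to some L; otherwise it is L.
n=0: no move; the opponent has just taken the last matchstick and therefore loses → W
n=1: the only move is to 0(W), a W ⇒ L
n=2: can move to 1, which is L ⇒ W
n=3: can move to 1, which is L ⇒ W
n=4: moves to 3(W), 2(W); every one is W ⇒ L
n=5: can move to 4, which is L ⇒ W
n=6: can move to 4, which is L ⇒ W
n=7: moves to 6(W), 5(W), 2(W); every one is W ⇒ L
n=8: can move to 7, which is L ⇒ W
n=9: can move to 7, which is L ⇒ W
n=10: moves to 9(W), 8(W), 5(W); every one is W ⇒ L
n=11: can move to 10, which is L ⇒ W
n=12: can move to 10, which is L ⇒ W
n=13: moves to 12(W), 11(W), 8(W); every one is W ⇒ L
n=14: can move to 13, which is L ⇒ W
n=15: can move to 13, which is L ⇒ W
n=16: moves to 15(W), 14(W), 11(W); every one is W ⇒ L
n=17: can move to 16, which is L ⇒ W
n=18: can move to 16, which is L ⇒ W
n=19: moves to 18(W), 17(W), 14(W); every one is W ⇒ L
n=20: can move to 19, which is L ⇒ W
n=21: can move to 19, which is L ⇒ W
n=22: moves to 21(W), 20(W), 17(W); every one is W ⇒ L
n=23: can move to 22, which is L ⇒ W
n=24: can move to 22, which is L ⇒ W
n=25: moves to 24(W), 23(W), 20(W); every one is W ⇒ L
n=26: can move to 25, which is L ⇒ W
n=27: can move to 25, which is L ⇒ W
n=28: moves to 27(W), 26(W), 23(W); every one is W ⇒ L
n=29: can move to 28, which is L ⇒ W
n=30: can move to 28, which is L ⇒ W
n=31: moves to 30(W), 29(W), 26(W); every one is W ⇒ L
n=32: can move to 31, which is L ⇒ W
n=33: can move to 31, which is L ⇒ W
n=34: moves to 33(W), 32(W), 29(W); every one is W ⇒ L
n=35: can move to 34, which is L ⇒ W
n=36: can move to 34, which is L ⇒ W
n=37: moves to 36(W), 35(W), 32(W); every one is W ⇒ L
n=38: can move to 37, which is L ⇒ W
n=39: can move to 37, which is L ⇒ W
n=40: moves to 39(W), 38(W), 35(W); every one is W ⇒ L
n=41: can move to 40, which is L ⇒ W
n=42: can move to 40, which is L ⇒ W
n=43: moves to 42(W), 41(W), 38(W); every one is W ⇒ L
n=44: can move to 43, which is L ⇒ W
L entries with 0 ≤ n ≤ 44: n = 1, 4, 7, 10, 13, 16, 19, 22, 25, 28, 31, 34, 37, 40, 43; that makes 15.

15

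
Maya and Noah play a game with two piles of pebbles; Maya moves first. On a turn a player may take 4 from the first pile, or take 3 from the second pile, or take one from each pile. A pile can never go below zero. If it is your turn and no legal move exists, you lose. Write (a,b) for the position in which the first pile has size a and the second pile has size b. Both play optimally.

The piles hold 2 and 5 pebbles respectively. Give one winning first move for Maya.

Move to (2,2).

Positions with no move are L. A position that does have a move is losing for the player to move precisely when every available move leads to a winning position for the opponent. Fill in the labels:
No move ever increases a pile, so every position that can arise here has a ≤ 2 and b ≤ 5; it is enough to label the cells with 0 ≤ a ≤ 2 and 0 ≤ b ≤ 5.
Every move lowers a or b (never raises either), so fill the grid row by row in increasing a, and left to right within a row: each cell's successors are then already labelled.
      b=0  b=1  b=2  b=3  b=4  b=5
a=0:    L    L    L    W    W    W
a=1:    L    W    W    W    L    L
a=2:    L    W    L    W    L    W
Cells with no legal move (terminal, hence L): (0,0), (0,1), (0,2), (1,0), (2,0).
The remaining L cells, each justified by listing all of its moves:
(1,4): only reaches (1,1)(W), (0,3)(W), all W → L
(1,5): only reaches (1,2)(W), (0,4)(W), all W → L
(2,2): only reaches (1,1)(W), which is W → L
(2,4): only reaches (2,1)(W), (1,3)(W), all W → L
Every other cell has at least one move into one of the L cells above, so it is W.
From (2,5), the L positions reachable in one move are: (2,2), (1,4). Any move reaching one of these is winning.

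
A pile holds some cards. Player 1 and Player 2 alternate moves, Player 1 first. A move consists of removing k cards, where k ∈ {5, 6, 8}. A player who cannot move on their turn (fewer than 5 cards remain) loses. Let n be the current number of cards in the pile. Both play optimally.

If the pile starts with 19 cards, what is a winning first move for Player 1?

Work bottom-up. With no move the player to move loses. Otherwise the position is W if at least one move leads to an L position for the opponent, and L if every move leads to a W.
n=0: no move → L
n=1: no move → L
n=2: no move → L
n=3: no move → L
n=4: no move → L
n=5: reaches L-position 0 → W
n=6: reaches L-position 1 → W
n=7: reaches L-position 2 → W
n=8: reaches L-position 3 → W
n=9: reaches L-position 4 → W
n=10: reaches L-position 4 → W
n=11: reaches L-position 3 → W
n=12: reaches L-position 4 → W
n=13: only reaches 8(W), 7(W), 5(W), all W → L
n=14: only reaches 9(W), 8(W), 6(W), all W → L
n=15: only reaches 10(W), 9(W), 7(W), all W → L
n=16: only reaches 11(W), 10(W), 8(W), all W → L
n=17: only reaches 12(W), 11(W), 9(W), all W → L
n=18: reaches L-position 13 → W
n=19: reaches L-position 14 → W
From 19, the L positions reachable in one move are: 14, 13. Any move reaching one of these is winning.

Remove 5, leaving 14.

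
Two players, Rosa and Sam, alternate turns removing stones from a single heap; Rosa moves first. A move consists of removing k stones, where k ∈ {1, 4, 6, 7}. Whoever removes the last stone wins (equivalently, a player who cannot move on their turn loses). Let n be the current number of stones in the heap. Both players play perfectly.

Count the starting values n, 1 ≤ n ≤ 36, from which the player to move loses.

11

Work bottom-up. With no move the player to move loses. Otherwise the position is W if at least one move leads to an L position for the opponent, and L if every move leads to a W.
n=0: no move → L
n=1: →0(L), so W
n=2: →1(W) only, which is W, so L
n=3: →2(L), so W
n=4: →0(L), so W
n=5: →4(W), 1(W) — all W, so L
n=6: →5(L), so W
n=7: →0(L), so W
n=8: →2(L), so W
n=9: →5(L), so W
n=10: →9(W), 6(W), 4(W), 3(W) — all W, so L
n=11: →10(L), so W
n=12: →5(L), so W
n=13: →12(W), 9(W), 7(W), 6(W) — all W, so L
n=14: →13(L), so W
n=15: →14(W), 11(W), 9(W), 8(W) — all W, so L
n=16: →15(L), so W
n=17: →13(L), so W
n=18: →17(W), 14(W), 12(W), 11(W) — all W, so L
n=19: →18(L), so W
n=20: →13(L), so W
n=21: →15(L), so W
n=22: →18(L), so W
n=23: →22(W), 19(W), 17(W), 16(W) — all W, so L
n=24: →23(L), so W
n=25: →18(L), so W
n=26: →25(W), 22(W), 20(W), 19(W) — all W, so L
n=27: →26(L), so W
n=28: →27(W), 24(W), 22(W), 21(W) — all W, so L
n=29: →28(L), so W
n=30: →26(L), so W
n=31: →30(W), 27(W), 25(W), 24(W) — all W, so L
n=32: →31(L), so W
n=33: →26(L), so W
n=34: →28(L), so W
n=35: →31(L), so W
n=36: →35(W), 32(W), 30(W), 29(W) — all W, so L
L entries with 1 ≤ n ≤ 36 (n=0 is outside the asked range and is not counted): n = 2, 5, 10, 13, 15, 18, 23, 26, 28, 31, 36; that makes 11.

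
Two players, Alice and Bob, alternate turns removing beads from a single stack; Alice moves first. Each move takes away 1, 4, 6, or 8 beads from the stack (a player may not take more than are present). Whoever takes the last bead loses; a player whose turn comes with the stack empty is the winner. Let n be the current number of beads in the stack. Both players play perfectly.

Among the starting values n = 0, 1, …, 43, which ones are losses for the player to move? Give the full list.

1, 3, 6, 8, 13, 15, 18, 20, 25, 27, 30, 32, 37, 39, 42

Work bottom-up. With no move the player to move wins. Otherwise the position is W if at least one move leads to an L position for the opponent, and L if every move leads to a W.
n=0: no move; the opponent has just taken the last bead and therefore loses → W
n=1: →0(W) only, which is W, so L
n=2: →1(L), so W
n=3: →2(W) only, which is W, so L
n=4: →3(L), so W
n=5: →1(L), so W
n=6: →5(W), 2(W), 0(W) — all W, so L
n=7: →6(L), so W
n=8: →7(W), 4(W), 2(W), 0(W) — all W, so L
n=9: →8(L), so W
n=10: →6(L), so W
n=11: →3(L), so W
n=12: →8(L), so W
n=13: →12(W), 9(W), 7(W), 5(W) — all W, so L
n=14: →13(L), so W
n=15: →14(W), 11(W), 9(W), 7(W) — all W, so L
n=16: →15(L), so W
n=17: →13(L), so W
n=18: →17(W), 14(W), 12(W), 10(W) — all W, so L
n=19: →18(L), so W
n=20: →19(W), 16(W), 14(W), 12(W) — all W, so L
n=21: →20(L), so W
n=22: →18(L), so W
n=23: →15(L), so W
n=24: →20(L), so W
n=25: →24(W), 21(W), 19(W), 17(W) — all W, so L
n=26: →25(L), so W
n=27: →26(W), 23(W), 21(W), 19(W) — all W, so L
n=28: →27(L), so W
n=29: →25(L), so W
n=30: →29(W), 26(W), 24(W), 22(W) — all W, so L
n=31: →30(L), so W
n=32: →31(W), 28(W), 26(W), 24(W) — all W, so L
n=33: →32(L), so W
n=34: →30(L), so W
n=35: →27(L), so W
n=36: →32(L), so W
n=37: →36(W), 33(W), 31(W), 29(W) — all W, so L
n=38: →37(L), so W
n=39: →38(W), 35(W), 33(W), 31(W) — all W, so L
n=40: →39(L), so W
n=41: →37(L), so W
n=42: →41(W), 38(W), 36(W), 34(W) — all W, so L
n=43: →42(L), so W
Reading off the rows marked L gives the requested list; there are 15 such values of n.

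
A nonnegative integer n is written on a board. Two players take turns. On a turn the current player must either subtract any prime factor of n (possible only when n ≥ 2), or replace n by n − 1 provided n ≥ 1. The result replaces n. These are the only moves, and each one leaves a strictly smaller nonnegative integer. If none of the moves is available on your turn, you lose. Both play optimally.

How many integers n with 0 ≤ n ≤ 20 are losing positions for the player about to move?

Compute win/loss labels from the base case upward. A position with no move is L. Any other position is W if it can reach an L in one move, else L.
n=0: no move → L
n=1: reaches L-position 0 → W
n=2: reaches L-position 0 → W
n=3: reaches L-position 0 → W
n=4: only reaches 2(W), 3(W), all W → L
n=5: reaches L-position 0 → W
n=6: reaches L-position 4 → W
n=7: reaches L-position 0 → W
n=8: only reaches 6(W), 7(W), all W → L
n=9: reaches L-position 8 → W
n=10: reaches L-position 8 → W
n=11: reaches L-position 0 → W
n=12: only reaches 9(W), 10(W), 11(W), all W → L
n=13: reaches L-position 0 → W
n=14: reaches L-position 12 → W
n=15: reaches L-position 12 → W
n=16: only reaches 14(W), 15(W), all W → L
n=17: reaches L-position 0 → W
n=18: reaches L-position 16 → W
n=19: reaches L-position 0 → W
n=20: only reaches 15(W), 18(W), 19(W), all W → L
L entries with 0 ≤ n ≤ 20: n = 0, 4, 8, 12, 16, 20; that makes 6.

6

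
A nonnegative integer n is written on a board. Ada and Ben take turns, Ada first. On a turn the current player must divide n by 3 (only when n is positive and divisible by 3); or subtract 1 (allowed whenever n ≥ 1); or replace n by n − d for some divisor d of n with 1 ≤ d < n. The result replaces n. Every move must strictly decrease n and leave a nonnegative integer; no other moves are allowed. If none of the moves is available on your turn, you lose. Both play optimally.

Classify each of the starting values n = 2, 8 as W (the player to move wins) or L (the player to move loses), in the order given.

Classify positions by backward induction: terminal positions (no move available) are L. From any other position, the mover wins iff some move reaches an L.
n=0: no move → L
n=1: →0(L), so W
n=2: →1(W) only, which is W, so L
n=3: →2(L), so W
n=4: →2(L), so W
n=5: →4(W) only, which is W, so L
n=6: →2(L), so W
n=7: →6(W) only, which is W, so L
n=8: →7(L), so W

2: L, 8: W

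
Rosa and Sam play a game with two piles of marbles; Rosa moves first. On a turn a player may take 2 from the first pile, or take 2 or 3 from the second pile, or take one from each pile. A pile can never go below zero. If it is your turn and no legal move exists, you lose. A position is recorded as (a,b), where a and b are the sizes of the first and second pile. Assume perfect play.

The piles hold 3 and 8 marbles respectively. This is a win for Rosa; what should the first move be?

Compute win/loss labels from the base case upward. A position with no move is L. Any other position is W if it can reach an L in one move, else L.
No move ever increases a pile, so every position that can arise here has a ≤ 3 and b ≤ 8; it is enough to label the cells with 0 ≤ a ≤ 3 and 0 ≤ b ≤ 8.
Every move lowers a or b (never raises either), so fill the grid row by row in increasing a, and left to right within a row: each cell's successors are then already labelled.
      b=0  b=1  b=2  b=3  b=4  b=5  b=6  b=7  b=8
a=0:    L    L    W    W    W    L    L    W    W
a=1:    L    W    W    W    L    L    W    W    W
a=2:    W    W    L    L    W    W    W    L    L
a=3:    W    L    L    W    W    W    L    L    W
Cells with no legal move (terminal, hence L): (0,0), (0,1), (1,0).
The remaining L cells, each justified by listing all of its moves:
(0,5): only reaches (0,3)(W), (0,2)(W), all W → L
(0,6): only reaches (0,4)(W), (0,3)(W), all W → L
(1,4): only reaches (1,2)(W), (1,1)(W), (0,3)(W), all W → L
(1,5): only reaches (1,3)(W), (1,2)(W), (0,4)(W), all W → L
(2,2): only reaches (0,2)(W), (2,0)(W), (1,1)(W), all W → L
(2,3): only reaches (0,3)(W), (2,1)(W), (2,0)(W), (1,2)(W), all W → L
(2,7): only reaches (0,7)(W), (2,5)(W), (2,4)(W), (1,6)(W), all W → L
(2,8): only reaches (0,8)(W), (2,6)(W), (2,5)(W), (1,7)(W), all W → L
(3,1): only reaches (1,1)(W), (2,0)(W), all W → L
(3,2): only reaches (1,2)(W), (3,0)(W), (2,1)(W), all W → L
(3,6): only reaches (1,6)(W), (3,4)(W), (3,3)(W), (2,5)(W), all W → L
(3,7): only reaches (1,7)(W), (3,5)(W), (3,4)(W), (2,6)(W), all W → L
Every other cell has at least one move into one of the L cells above, so it is W.
From (3,8), the L positions reachable in one move are: (3,6), (2,7). Any move reaching one of these is winning.

Move to (3,6).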